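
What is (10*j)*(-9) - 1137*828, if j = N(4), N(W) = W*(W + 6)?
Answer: -945036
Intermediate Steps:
N(W) = W*(6 + W)
j = 40 (j = 4*(6 + 4) = 4*10 = 40)
(10*j)*(-9) - 1137*828 = (10*40)*(-9) - 1137*828 = 400*(-9) - 941436 = -3600 - 941436 = -945036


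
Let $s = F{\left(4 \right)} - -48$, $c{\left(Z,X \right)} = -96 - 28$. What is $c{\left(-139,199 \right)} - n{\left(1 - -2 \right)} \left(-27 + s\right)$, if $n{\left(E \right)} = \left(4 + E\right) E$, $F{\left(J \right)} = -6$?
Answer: $-439$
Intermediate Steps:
$c{\left(Z,X \right)} = -124$ ($c{\left(Z,X \right)} = -96 - 28 = -124$)
$s = 42$ ($s = -6 - -48 = -6 + 48 = 42$)
$n{\left(E \right)} = E \left(4 + E\right)$
$c{\left(-139,199 \right)} - n{\left(1 - -2 \right)} \left(-27 + s\right) = -124 - \left(1 - -2\right) \left(4 + \left(1 - -2\right)\right) \left(-27 + 42\right) = -124 - \left(1 + 2\right) \left(4 + \left(1 + 2\right)\right) 15 = -124 - 3 \left(4 + 3\right) 15 = -124 - 3 \cdot 7 \cdot 15 = -124 - 21 \cdot 15 = -124 - 315 = -439$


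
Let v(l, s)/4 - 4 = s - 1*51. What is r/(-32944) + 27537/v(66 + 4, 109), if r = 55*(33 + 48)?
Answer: 113259261/1021264 ≈ 110.90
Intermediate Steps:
v(l, s) = -188 + 4*s (v(l, s) = 16 + 4*(s - 1*51) = 16 + 4*(s - 51) = 16 + 4*(-51 + s) = 16 + (-204 + 4*s) = -188 + 4*s)
r = 4455 (r = 55*81 = 4455)
r/(-32944) + 27537/v(66 + 4, 109) = 4455/(-32944) + 27537/(-188 + 4*109) = 4455*(-1/32944) + 27537/(-188 + 436) = -4455/32944 + 27537/248 = 113259261/1021264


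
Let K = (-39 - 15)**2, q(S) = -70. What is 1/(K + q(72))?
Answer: 1/2846 ≈ 0.00035137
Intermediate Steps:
K = 2916 (K = (-54)**2 = 2916)
1/(K + q(72)) = 1/(2916 - 70) = 1/2846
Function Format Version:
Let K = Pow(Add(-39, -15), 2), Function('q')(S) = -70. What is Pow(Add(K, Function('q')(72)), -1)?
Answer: Rational(1, 2846) ≈ 0.00035137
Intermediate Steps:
K = 2916 (K = Pow(-54, 2) = 2916)
Pow(Add(K, Function('q')(72)), -1) = Pow(Add(2916, -70), -1) = Pow(2846, -1) = Rational(1, 2846)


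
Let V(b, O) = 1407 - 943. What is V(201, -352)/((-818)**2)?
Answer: 116/167281 ≈ 0.00069344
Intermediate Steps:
V(b, O) = 464
V(201, -352)/((-818)**2) = 464/((-818)**2) = 464/669124 = 464*(1/669124) = 116/167281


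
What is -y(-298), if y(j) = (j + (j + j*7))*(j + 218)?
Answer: -214560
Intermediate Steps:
y(j) = 9*j*(218 + j) (y(j) = (j + (j + 7*j))*(218 + j) = (j + 8*j)*(218 + j) = (9*j)*(218 + j) = 9*j*(218 + j))
-y(-298) = -9*(-298)*(218 - 298) = -9*(-298)*(-80) = -1*214560 = -214560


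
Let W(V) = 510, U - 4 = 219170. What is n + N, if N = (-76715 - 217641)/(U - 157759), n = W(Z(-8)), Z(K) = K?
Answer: 31027294/61415 ≈ 505.21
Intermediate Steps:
U = 219174 (U = 4 + 219170 = 219174)
n = 510
N = -294356/61415 (N = (-76715 - 217641)/(219174 - 157759) = -294356/61415 ≈ -4.7929)
n + N = 510 - 294356/61415 = 31027294/61415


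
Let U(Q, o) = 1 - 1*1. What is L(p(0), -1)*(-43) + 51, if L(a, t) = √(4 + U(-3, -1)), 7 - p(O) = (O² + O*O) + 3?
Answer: -35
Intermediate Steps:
p(O) = 4 - 2*O² (p(O) = 7 - ((O² + O*O) + 3) = 7 - ((O² + O²) + 3) = 7 - (2*O² + 3) = 7 - (3 + 2*O²) = 7 + (-3 - 2*O²) = 4 - 2*O²)
U(Q, o) = 0 (U(Q, o) = 1 - 1 = 0)
L(a, t) = 2 (L(a, t) = √(4 + 0) = √4 = 2)
L(p(0), -1)*(-43) + 51 = 2*(-43) + 51 = -86 + 51 = -35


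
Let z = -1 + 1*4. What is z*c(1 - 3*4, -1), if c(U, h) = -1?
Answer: -3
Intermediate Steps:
z = 3 (z = -1 + 4 = 3)
z*c(1 - 3*4, -1) = 3*(-1) = -3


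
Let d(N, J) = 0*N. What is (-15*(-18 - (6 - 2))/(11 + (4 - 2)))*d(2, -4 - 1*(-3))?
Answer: 0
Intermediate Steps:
d(N, J) = 0
(-15*(-18 - (6 - 2))/(11 + (4 - 2)))*d(2, -4 - 1*(-3)) = -15*(-18 - (6 - 2))/(11 + (4 - 2))*0 = -15*(-18 - 1*4)/(11 + 2)*0 = -15*(-18 - 4)/13*0 = -(-330)/13*0 = -15*(-22/13)*0 = (330/13)*0 = 0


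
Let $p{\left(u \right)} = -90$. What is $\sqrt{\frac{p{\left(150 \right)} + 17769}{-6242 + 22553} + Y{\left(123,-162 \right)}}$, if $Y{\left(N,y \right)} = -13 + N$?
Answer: $\frac{3 \sqrt{364860759}}{5437} \approx 10.54$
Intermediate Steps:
$\sqrt{\frac{p{\left(150 \right)} + 17769}{-6242 + 22553} + Y{\left(123,-162 \right)}} = \sqrt{\frac{-90 + 17769}{-6242 + 22553} + \left(-13 + 123\right)} = \sqrt{\frac{17679}{16311} + 110} = \sqrt{17679 \cdot \frac{1}{16311} + 110} = \sqrt{\frac{5893}{5437} + 110} = \sqrt{\frac{603963}{5437}} = \frac{3 \sqrt{364860759}}{5437}$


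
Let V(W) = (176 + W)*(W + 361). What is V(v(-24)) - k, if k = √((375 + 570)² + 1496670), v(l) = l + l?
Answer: 40064 - √2389695 ≈ 38518.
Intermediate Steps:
v(l) = 2*l
V(W) = (176 + W)*(361 + W)
k = √2389695 (k = √(945² + 1496670) = √(893025 + 1496670) = √2389695 ≈ 1545.9)
V(v(-24)) - k = (63536 + (2*(-24))² + 537*(2*(-24))) - √2389695 = (63536 + (-48)² + 537*(-48)) - √2389695 = (63536 + 2304 - 25776) - √2389695 = 40064 - √2389695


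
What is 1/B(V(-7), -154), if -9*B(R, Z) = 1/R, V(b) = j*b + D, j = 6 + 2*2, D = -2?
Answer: 648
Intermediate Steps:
j = 10 (j = 6 + 4 = 10)
V(b) = -2 + 10*b (V(b) = 10*b - 2 = -2 + 10*b)
B(R, Z) = -1/(9*R)
1/B(V(-7), -154) = 1/(-1/(9*(-2 + 10*(-7)))) = 1/(-1/(9*(-2 - 70))) = 1/(-⅑/(-72)) = 1/(-⅑*(-1/72)) = 1/(1/648) = 648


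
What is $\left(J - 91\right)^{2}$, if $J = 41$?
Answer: $2500$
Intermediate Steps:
$\left(J - 91\right)^{2} = \left(41 - 91\right)^{2} = \left(-50\right)^{2} = 2500$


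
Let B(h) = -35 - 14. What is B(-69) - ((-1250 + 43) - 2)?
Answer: 1160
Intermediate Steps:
B(h) = -49
B(-69) - ((-1250 + 43) - 2) = -49 - ((-1250 + 43) - 2) = -49 - (-1207 - 2) = -49 - 1*(-1209) = -49 + 1209 = 1160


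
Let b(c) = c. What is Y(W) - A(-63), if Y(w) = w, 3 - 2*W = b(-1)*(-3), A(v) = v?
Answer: 63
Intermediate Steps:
W = 0 (W = 3/2 - (-1)*(-3)/2 = 3/2 - ½*3 = 3/2 - 3/2 = 0)
Y(W) - A(-63) = 0 - 1*(-63) = 0 + 63 = 63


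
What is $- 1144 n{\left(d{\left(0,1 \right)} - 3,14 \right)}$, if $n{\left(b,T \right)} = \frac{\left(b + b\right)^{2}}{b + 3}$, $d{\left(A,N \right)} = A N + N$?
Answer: $-18304$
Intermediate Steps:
$d{\left(A,N \right)} = N + A N$
$n{\left(b,T \right)} = \frac{4 b^{2}}{3 + b}$ ($n{\left(b,T \right)} = \frac{\left(2 b\right)^{2}}{3 + b} = \frac{4 b^{2}}{3 + b}$)
$- 1144 n{\left(d{\left(0,1 \right)} - 3,14 \right)} = - 1144 \frac{4 \left(1 \left(1 + 0\right) - 3\right)^{2}}{3 + \left(1 \left(1 + 0\right) - 3\right)} = - 1144 \frac{4 \left(1 \cdot 1 - 3\right)^{2}}{3 + \left(1 \cdot 1 - 3\right)} = - 1144 \frac{4 \left(1 - 3\right)^{2}}{3 + \left(1 - 3\right)} = - 1144 \frac{4 \left(-2\right)^{2}}{3 - 2} = - 1144 \cdot 4 \cdot 4 \cdot 1^{-1} = - 1144 \cdot 4 \cdot 4 \cdot 1 = \left(-1144\right) 16 = -18304$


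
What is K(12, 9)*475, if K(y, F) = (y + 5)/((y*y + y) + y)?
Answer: 8075/168 ≈ 48.065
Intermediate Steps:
K(y, F) = (5 + y)/(y² + 2*y) (K(y, F) = (5 + y)/((y² + y) + y) = (5 + y)/((y + y²) + y) = (5 + y)/(y² + 2*y))
K(12, 9)*475 = ((5 + 12)/(12*(2 + 12)))*475 = ((1/12)*17/14)*475 = ((1/12)*(1/14)*17)*475 = (17/168)*475 = 8075/168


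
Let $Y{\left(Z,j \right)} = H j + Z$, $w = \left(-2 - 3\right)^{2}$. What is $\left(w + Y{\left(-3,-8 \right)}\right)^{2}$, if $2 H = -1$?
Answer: $676$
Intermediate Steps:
$H = - \frac{1}{2}$ ($H = \frac{1}{2} \left(-1\right) = - \frac{1}{2} \approx -0.5$)
$w = 25$ ($w = \left(-5\right)^{2} = 25$)
$Y{\left(Z,j \right)} = Z - \frac{j}{2}$ ($Y{\left(Z,j \right)} = - \frac{j}{2} + Z = Z - \frac{j}{2}$)
$\left(w + Y{\left(-3,-8 \right)}\right)^{2} = \left(25 - -1\right)^{2} = \left(25 + \left(-3 + 4\right)\right)^{2} = \left(25 + 1\right)^{2} = 26^{2} = 676$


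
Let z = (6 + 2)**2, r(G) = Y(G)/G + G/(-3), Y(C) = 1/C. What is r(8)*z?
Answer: -509/3 ≈ -169.67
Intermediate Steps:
Y(C) = 1/C
r(G) = G**(-2) - G/3 (r(G) = 1/(G*G) + G/(-3) = G**(-2) + G*(-1/3) = G**(-2) - G/3)
z = 64 (z = 8**2 = 64)
r(8)*z = (8**(-2) - 1/3*8)*64 = (1/64 - 8/3)*64 = -509/192*64 = -509/3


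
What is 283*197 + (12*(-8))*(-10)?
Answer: 56711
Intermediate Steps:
283*197 + (12*(-8))*(-10) = 55751 - 96*(-10) = 55751 + 960 = 56711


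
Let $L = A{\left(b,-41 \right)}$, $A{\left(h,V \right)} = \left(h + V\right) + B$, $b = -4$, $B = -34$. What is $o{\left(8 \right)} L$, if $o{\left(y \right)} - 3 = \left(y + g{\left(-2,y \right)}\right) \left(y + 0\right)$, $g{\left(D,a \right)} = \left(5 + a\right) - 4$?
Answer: $-10981$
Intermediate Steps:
$g{\left(D,a \right)} = 1 + a$
$A{\left(h,V \right)} = -34 + V + h$ ($A{\left(h,V \right)} = \left(h + V\right) - 34 = \left(V + h\right) - 34 = -34 + V + h$)
$L = -79$ ($L = -34 - 41 - 4 = -79$)
$o{\left(y \right)} = 3 + y \left(1 + 2 y\right)$ ($o{\left(y \right)} = 3 + \left(y + \left(1 + y\right)\right) \left(y + 0\right) = 3 + \left(1 + 2 y\right) y = 3 + y \left(1 + 2 y\right)$)
$o{\left(8 \right)} L = \left(3 + 8 + 2 \cdot 8^{2}\right) \left(-79\right) = \left(3 + 8 + 2 \cdot 64\right) \left(-79\right) = \left(3 + 8 + 128\right) \left(-79\right) = 139 \left(-79\right) = -10981$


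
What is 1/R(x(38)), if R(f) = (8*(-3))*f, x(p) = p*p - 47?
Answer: -1/33528 ≈ -2.9826e-5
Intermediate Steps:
x(p) = -47 + p² (x(p) = p² - 47 = -47 + p²)
R(f) = -24*f
1/R(x(38)) = 1/(-24*(-47 + 38²)) = 1/(-24*(-47 + 1444)) = 1/(-24*1397) = 1/(-33528) = -1/33528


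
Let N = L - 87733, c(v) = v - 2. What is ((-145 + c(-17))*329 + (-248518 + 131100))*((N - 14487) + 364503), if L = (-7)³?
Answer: -44889705560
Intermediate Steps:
c(v) = -2 + v
L = -343
N = -88076 (N = -343 - 87733 = -88076)
((-145 + c(-17))*329 + (-248518 + 131100))*((N - 14487) + 364503) = ((-145 + (-2 - 17))*329 + (-248518 + 131100))*((-88076 - 14487) + 364503) = ((-145 - 19)*329 - 117418)*(-102563 + 364503) = (-164*329 - 117418)*261940 = (-53956 - 117418)*261940 = -171374*261940 = -44889705560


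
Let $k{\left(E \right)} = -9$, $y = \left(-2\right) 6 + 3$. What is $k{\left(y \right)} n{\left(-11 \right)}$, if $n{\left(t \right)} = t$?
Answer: $99$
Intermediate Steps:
$y = -9$ ($y = -12 + 3 = -9$)
$k{\left(y \right)} n{\left(-11 \right)} = \left(-9\right) \left(-11\right) = 99$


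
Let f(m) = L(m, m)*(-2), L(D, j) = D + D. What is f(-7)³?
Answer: 21952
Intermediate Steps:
L(D, j) = 2*D
f(m) = -4*m (f(m) = (2*m)*(-2) = -4*m)
f(-7)³ = (-4*(-7))³ = 28³ = 21952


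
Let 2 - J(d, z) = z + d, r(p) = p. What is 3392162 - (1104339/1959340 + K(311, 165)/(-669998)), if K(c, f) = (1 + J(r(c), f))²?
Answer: 2226536765011235689/656376940660 ≈ 3.3922e+6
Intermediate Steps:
J(d, z) = 2 - d - z (J(d, z) = 2 - (z + d) = 2 - (d + z) = 2 + (-d - z) = 2 - d - z)
K(c, f) = (3 - c - f)² (K(c, f) = (1 + (2 - c - f))² = (3 - c - f)²)
3392162 - (1104339/1959340 + K(311, 165)/(-669998)) = 3392162 - (1104339/1959340 + (-3 + 311 + 165)²/(-669998)) = 3392162 - (1104339*(1/1959340) + 473²*(-1/669998)) = 3392162 - (1104339/1959340 + 223729*(-1/669998)) = 3392162 - (1104339/1959340 - 223729/669998) = 3392162 - 1*150771871231/656376940660 = 3392162 - 150771871231/656376940660 = 2226536765011235689/656376940660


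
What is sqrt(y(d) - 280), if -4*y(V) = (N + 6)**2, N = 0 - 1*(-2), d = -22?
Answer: 2*I*sqrt(74) ≈ 17.205*I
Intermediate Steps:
N = 2 (N = 0 + 2 = 2)
y(V) = -16 (y(V) = -(2 + 6)**2/4 = -1/4*8**2 = -1/4*64 = -16)
sqrt(y(d) - 280) = sqrt(-16 - 280) = sqrt(-296) = 2*I*sqrt(74)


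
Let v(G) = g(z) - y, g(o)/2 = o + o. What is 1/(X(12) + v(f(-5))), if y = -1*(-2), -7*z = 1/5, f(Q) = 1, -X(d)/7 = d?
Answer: -35/3014 ≈ -0.011612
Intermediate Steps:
X(d) = -7*d
z = -1/35 (z = -⅐/5 = -⅐*⅕ = -1/35 ≈ -0.028571)
g(o) = 4*o (g(o) = 2*(o + o) = 2*(2*o) = 4*o)
y = 2
v(G) = -74/35 (v(G) = 4*(-1/35) - 1*2 = -4/35 - 2 = -74/35)
1/(X(12) + v(f(-5))) = 1/(-7*12 - 74/35) = 1/(-84 - 74/35) = 1/(-3014/35) = -35/3014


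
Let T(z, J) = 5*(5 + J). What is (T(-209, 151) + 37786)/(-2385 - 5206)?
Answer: -38566/7591 ≈ -5.0805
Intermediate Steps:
T(z, J) = 25 + 5*J
(T(-209, 151) + 37786)/(-2385 - 5206) = ((25 + 5*151) + 37786)/(-2385 - 5206) = ((25 + 755) + 37786)/(-7591) = (780 + 37786)*(-1/7591) = 38566*(-1/7591) = -38566/7591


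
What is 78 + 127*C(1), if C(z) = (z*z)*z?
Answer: 205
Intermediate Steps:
C(z) = z³ (C(z) = z²*z = z³)
78 + 127*C(1) = 78 + 127*1³ = 78 + 127*1 = 78 + 127 = 205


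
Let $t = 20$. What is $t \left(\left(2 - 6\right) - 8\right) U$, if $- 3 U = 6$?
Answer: $480$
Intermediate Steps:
$U = -2$ ($U = \left(- \frac{1}{3}\right) 6 = -2$)
$t \left(\left(2 - 6\right) - 8\right) U = 20 \left(\left(2 - 6\right) - 8\right) \left(-2\right) = 20 \left(-4 - 8\right) \left(-2\right) = 20 \left(-12\right) \left(-2\right) = \left(-240\right) \left(-2\right) = 480$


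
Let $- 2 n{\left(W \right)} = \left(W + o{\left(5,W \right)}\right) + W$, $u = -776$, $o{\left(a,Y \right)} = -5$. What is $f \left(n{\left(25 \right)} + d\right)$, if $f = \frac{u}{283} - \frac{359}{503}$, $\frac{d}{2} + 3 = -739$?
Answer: $\frac{1482170025}{284698} \approx 5206.1$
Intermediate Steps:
$d = -1484$ ($d = -6 + 2 \left(-739\right) = -6 - 1478 = -1484$)
$n{\left(W \right)} = \frac{5}{2} - W$ ($n{\left(W \right)} = - \frac{\left(W - 5\right) + W}{2} = - \frac{\left(-5 + W\right) + W}{2} = - \frac{-5 + 2 W}{2} = \frac{5}{2} - W$)
$f = - \frac{491925}{142349}$ ($f = - \frac{776}{283} - \frac{359}{503} = - \frac{491925}{142349} \approx -3.4558$)
$f \left(n{\left(25 \right)} + d\right) = - \frac{491925 \left(\left(\frac{5}{2} - 25\right) - 1484\right)}{142349} = - \frac{491925 \left(- \frac{45}{2} - 1484\right)}{142349} = \left(- \frac{491925}{142349}\right) \left(- \frac{3013}{2}\right) = \frac{1482170025}{284698}$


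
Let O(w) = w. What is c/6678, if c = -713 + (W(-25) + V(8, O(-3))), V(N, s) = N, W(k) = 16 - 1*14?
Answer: -703/6678 ≈ -0.10527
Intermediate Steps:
W(k) = 2 (W(k) = 16 - 14 = 2)
c = -703 (c = -713 + (2 + 8) = -713 + 10 = -703)
c/6678 = -703/6678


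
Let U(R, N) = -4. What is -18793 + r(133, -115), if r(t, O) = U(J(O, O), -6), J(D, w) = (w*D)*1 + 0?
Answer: -18797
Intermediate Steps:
J(D, w) = D*w (J(D, w) = (D*w)*1 + 0 = D*w + 0 = D*w)
r(t, O) = -4
-18793 + r(133, -115) = -18793 - 4 = -18797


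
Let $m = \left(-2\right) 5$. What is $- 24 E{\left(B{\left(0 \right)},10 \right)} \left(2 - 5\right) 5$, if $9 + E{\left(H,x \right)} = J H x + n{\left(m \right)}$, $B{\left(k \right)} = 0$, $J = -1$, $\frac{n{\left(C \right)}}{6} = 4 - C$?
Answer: $27000$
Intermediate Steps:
$m = -10$
$n{\left(C \right)} = 24 - 6 C$ ($n{\left(C \right)} = 6 \left(4 - C\right) = 24 - 6 C$)
$E{\left(H,x \right)} = 75 - H x$ ($E{\left(H,x \right)} = -9 + \left(- H x + \left(24 - -60\right)\right) = -9 - \left(-84 + H x\right) = 75 - H x$)
$- 24 E{\left(B{\left(0 \right)},10 \right)} \left(2 - 5\right) 5 = - 24 \left(75 - 0 \cdot 10\right) \left(2 - 5\right) 5 = - 24 \left(75 + 0\right) \left(\left(-3\right) 5\right) = \left(-24\right) 75 \left(-15\right) = \left(-1800\right) \left(-15\right) = 27000$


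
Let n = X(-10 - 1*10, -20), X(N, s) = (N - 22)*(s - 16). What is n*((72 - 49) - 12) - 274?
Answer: 16358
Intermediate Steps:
X(N, s) = (-22 + N)*(-16 + s)
n = 1512 (n = 352 - 22*(-20) - 16*(-10 - 1*10) + (-10 - 1*10)*(-20) = 352 + 440 - 16*(-10 - 10) + (-10 - 10)*(-20) = 352 + 440 - 16*(-20) - 20*(-20) = 352 + 440 + 320 + 400 = 1512)
n*((72 - 49) - 12) - 274 = 1512*((72 - 49) - 12) - 274 = 1512*(23 - 12) - 274 = 1512*11 - 274 = 16632 - 274 = 16358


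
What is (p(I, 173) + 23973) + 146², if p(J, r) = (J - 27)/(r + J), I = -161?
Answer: 135820/3 ≈ 45273.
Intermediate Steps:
p(J, r) = (-27 + J)/(J + r)
(p(I, 173) + 23973) + 146² = ((-27 - 161)/(-161 + 173) + 23973) + 146² = (-188/12 + 23973) + 21316 = ((1/12)*(-188) + 23973) + 21316 = (-47/3 + 23973) + 21316 = 71872/3 + 21316 = 135820/3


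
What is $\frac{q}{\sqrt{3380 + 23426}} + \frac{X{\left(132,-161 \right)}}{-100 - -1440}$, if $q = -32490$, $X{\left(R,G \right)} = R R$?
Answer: $\frac{4356}{335} - \frac{16245 \sqrt{26806}}{13403} \approx -185.44$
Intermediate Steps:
$X{\left(R,G \right)} = R^{2}$
$\frac{q}{\sqrt{3380 + 23426}} + \frac{X{\left(132,-161 \right)}}{-100 - -1440} = - \frac{32490}{\sqrt{3380 + 23426}} + \frac{132^{2}}{-100 - -1440} = - \frac{32490}{\sqrt{26806}} + \frac{17424}{-100 + 1440} = - 32490 \frac{\sqrt{26806}}{26806} + \frac{17424}{1340} = - \frac{16245 \sqrt{26806}}{13403} + 17424 \cdot \frac{1}{1340} = - \frac{16245 \sqrt{26806}}{13403} + \frac{4356}{335} = \frac{4356}{335} - \frac{16245 \sqrt{26806}}{13403}$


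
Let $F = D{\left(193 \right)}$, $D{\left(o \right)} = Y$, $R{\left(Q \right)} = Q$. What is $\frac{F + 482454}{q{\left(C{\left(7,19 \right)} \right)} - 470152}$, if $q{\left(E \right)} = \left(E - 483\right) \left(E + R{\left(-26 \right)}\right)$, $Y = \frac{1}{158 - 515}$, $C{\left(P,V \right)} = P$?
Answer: $- \frac{172236077}{164615556} \approx -1.0463$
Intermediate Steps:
$Y = - \frac{1}{357}$ ($Y = \frac{1}{-357} = - \frac{1}{357} \approx -0.0028011$)
$D{\left(o \right)} = - \frac{1}{357}$
$F = - \frac{1}{357} \approx -0.0028011$
$q{\left(E \right)} = \left(-483 + E\right) \left(-26 + E\right)$ ($q{\left(E \right)} = \left(E - 483\right) \left(E - 26\right) = \left(-483 + E\right) \left(-26 + E\right)$)
$\frac{F + 482454}{q{\left(C{\left(7,19 \right)} \right)} - 470152} = \frac{- \frac{1}{357} + 482454}{\left(12558 + 7^{2} - 3563\right) - 470152} = \frac{172236077}{357 \left(\left(12558 + 49 - 3563\right) - 470152\right)} = \frac{172236077}{357 \left(9044 - 470152\right)} = \frac{172236077}{357 \left(-461108\right)} = \frac{172236077}{357} \left(- \frac{1}{461108}\right) = - \frac{172236077}{164615556}$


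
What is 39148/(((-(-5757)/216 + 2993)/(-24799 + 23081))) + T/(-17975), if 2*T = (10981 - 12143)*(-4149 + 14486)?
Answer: -17147461302809/781606925 ≈ -21939.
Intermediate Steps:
T = -6005797 (T = ((10981 - 12143)*(-4149 + 14486))/2 = (-1162*10337)/2 = (½)*(-12011594) = -6005797)
39148/(((-(-5757)/216 + 2993)/(-24799 + 23081))) + T/(-17975) = 39148/(((-(-5757)/216 + 2993)/(-24799 + 23081))) - 6005797/(-17975) = 39148/(((-(-5757)/216 + 2993)/(-1718))) - 6005797*(-1/17975) = 39148/(((-19*(-101/72) + 2993)*(-1/1718))) + 6005797/17975 = 39148/(((1919/72 + 2993)*(-1/1718))) + 6005797/17975 = 39148/(((217415/72)*(-1/1718))) + 6005797/17975 = 39148/(-217415/123696) + 6005797/17975 = 39148*(-123696/217415) + 6005797/17975 = -4842451008/217415 + 6005797/17975 = -17147461302809/781606925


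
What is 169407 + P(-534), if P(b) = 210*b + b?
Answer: 56733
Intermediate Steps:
P(b) = 211*b
169407 + P(-534) = 169407 + 211*(-534) = 169407 - 112674 = 56733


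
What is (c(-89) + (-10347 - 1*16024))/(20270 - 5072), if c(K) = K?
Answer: -4410/2533 ≈ -1.7410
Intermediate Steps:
(c(-89) + (-10347 - 1*16024))/(20270 - 5072) = (-89 + (-10347 - 1*16024))/(20270 - 5072) = (-89 + (-10347 - 16024))/15198 = (-89 - 26371)*(1/15198) = -26460*1/15198 = -4410/2533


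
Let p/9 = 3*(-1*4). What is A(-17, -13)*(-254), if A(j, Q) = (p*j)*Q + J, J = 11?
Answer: 6059678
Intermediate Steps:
p = -108 (p = 9*(3*(-1*4)) = 9*(3*(-4)) = 9*(-12) = -108)
A(j, Q) = 11 - 108*Q*j (A(j, Q) = (-108*j)*Q + 11 = -108*Q*j + 11 = 11 - 108*Q*j)
A(-17, -13)*(-254) = (11 - 108*(-13)*(-17))*(-254) = (11 - 23868)*(-254) = -23857*(-254) = 6059678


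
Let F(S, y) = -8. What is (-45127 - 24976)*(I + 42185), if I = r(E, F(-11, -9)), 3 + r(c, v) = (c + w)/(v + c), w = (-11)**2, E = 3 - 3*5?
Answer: -59134053693/20 ≈ -2.9567e+9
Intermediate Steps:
E = -12 (E = 3 - 15 = -12)
w = 121
r(c, v) = -3 + (121 + c)/(c + v) (r(c, v) = -3 + (c + 121)/(v + c) = -3 + (121 + c)/(c + v))
I = -169/20 (I = (121 - 3*(-8) - 2*(-12))/(-12 - 8) = (121 + 24 + 24)/(-20) = -1/20*169 = -169/20 ≈ -8.4500)
(-45127 - 24976)*(I + 42185) = (-45127 - 24976)*(-169/20 + 42185) = -70103*843531/20 = -59134053693/20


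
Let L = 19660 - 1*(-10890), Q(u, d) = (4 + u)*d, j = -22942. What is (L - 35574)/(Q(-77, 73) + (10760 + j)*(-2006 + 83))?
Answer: -5024/23420657 ≈ -0.00021451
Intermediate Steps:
Q(u, d) = d*(4 + u)
L = 30550 (L = 19660 + 10890 = 30550)
(L - 35574)/(Q(-77, 73) + (10760 + j)*(-2006 + 83)) = (30550 - 35574)/(73*(4 - 77) + (10760 - 22942)*(-2006 + 83)) = -5024/(73*(-73) - 12182*(-1923)) = -5024/(-5329 + 23425986) = -5024/23420657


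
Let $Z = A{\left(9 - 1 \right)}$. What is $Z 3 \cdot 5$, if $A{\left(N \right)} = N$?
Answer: $120$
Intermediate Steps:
$Z = 8$ ($Z = 9 - 1 = 8$)
$Z 3 \cdot 5 = 8 \cdot 3 \cdot 5 = 8 \cdot 15 = 120$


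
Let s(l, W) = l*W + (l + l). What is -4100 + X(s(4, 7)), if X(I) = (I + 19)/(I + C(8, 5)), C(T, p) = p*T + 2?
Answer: -319745/78 ≈ -4099.3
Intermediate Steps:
s(l, W) = 2*l + W*l (s(l, W) = W*l + 2*l = 2*l + W*l)
C(T, p) = 2 + T*p (C(T, p) = T*p + 2 = 2 + T*p)
X(I) = (19 + I)/(42 + I) (X(I) = (I + 19)/(I + (2 + 8*5)) = (19 + I)/(I + (2 + 40)) = (19 + I)/(I + 42) = (19 + I)/(42 + I))
-4100 + X(s(4, 7)) = -4100 + (19 + 4*(2 + 7))/(42 + 4*(2 + 7)) = -4100 + (19 + 4*9)/(42 + 4*9) = -4100 + (19 + 36)/(42 + 36) = -4100 + 55/78 = -319745/78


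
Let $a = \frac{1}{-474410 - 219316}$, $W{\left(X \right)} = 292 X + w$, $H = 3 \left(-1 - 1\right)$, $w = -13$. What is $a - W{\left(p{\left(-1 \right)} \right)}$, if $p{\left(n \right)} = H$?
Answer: $\frac{1224426389}{693726} \approx 1765.0$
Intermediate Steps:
$H = -6$ ($H = 3 \left(-2\right) = -6$)
$p{\left(n \right)} = -6$
$W{\left(X \right)} = -13 + 292 X$ ($W{\left(X \right)} = 292 X - 13 = -13 + 292 X$)
$a = - \frac{1}{693726}$ ($a = \frac{1}{-693726} = - \frac{1}{693726} \approx -1.4415 \cdot 10^{-6}$)
$a - W{\left(p{\left(-1 \right)} \right)} = - \frac{1}{693726} - \left(-13 + 292 \left(-6\right)\right) = - \frac{1}{693726} - \left(-13 - 1752\right) = - \frac{1}{693726} - -1765 = - \frac{1}{693726} + 1765 = \frac{1224426389}{693726}$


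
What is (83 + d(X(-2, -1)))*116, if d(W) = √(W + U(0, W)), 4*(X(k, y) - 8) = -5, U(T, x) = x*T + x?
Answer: 9628 + 174*√6 ≈ 10054.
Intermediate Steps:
U(T, x) = x + T*x (U(T, x) = T*x + x = x + T*x)
X(k, y) = 27/4 (X(k, y) = 8 + (¼)*(-5) = 8 - 5/4 = 27/4)
d(W) = √2*√W (d(W) = √(W + W*(1 + 0)) = √(W + W*1) = √(W + W) = √(2*W) = √2*√W)
(83 + d(X(-2, -1)))*116 = (83 + √2*√(27/4))*116 = (83 + √2*(3*√3/2))*116 = (83 + 3*√6/2)*116 = 9628 + 174*√6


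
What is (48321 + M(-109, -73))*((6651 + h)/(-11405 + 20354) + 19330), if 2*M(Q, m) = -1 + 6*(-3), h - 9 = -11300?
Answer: 8356900563595/8949 ≈ 9.3384e+8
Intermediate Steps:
h = -11291 (h = 9 - 11300 = -11291)
M(Q, m) = -19/2 (M(Q, m) = (-1 + 6*(-3))/2 = (-1 - 18)/2 = (½)*(-19) = -19/2)
(48321 + M(-109, -73))*((6651 + h)/(-11405 + 20354) + 19330) = (48321 - 19/2)*((6651 - 11291)/(-11405 + 20354) + 19330) = 96623*(-4640/8949 + 19330)/2 = (96623/2)*(172979530/8949) = 8356900563595/8949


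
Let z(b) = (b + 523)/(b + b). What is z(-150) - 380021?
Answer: -114006673/300 ≈ -3.8002e+5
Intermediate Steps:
z(b) = (523 + b)/(2*b) (z(b) = (523 + b)/((2*b)) = (523 + b)*(1/(2*b)) = (523 + b)/(2*b))
z(-150) - 380021 = (½)*(523 - 150)/(-150) - 380021 = (½)*(-1/150)*373 - 380021 = -373/300 - 380021 = -114006673/300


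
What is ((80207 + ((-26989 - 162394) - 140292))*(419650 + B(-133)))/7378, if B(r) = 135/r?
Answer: -6961818033210/490637 ≈ -1.4189e+7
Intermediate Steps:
((80207 + ((-26989 - 162394) - 140292))*(419650 + B(-133)))/7378 = ((80207 + ((-26989 - 162394) - 140292))*(419650 + 135/(-133)))/7378 = ((80207 + (-189383 - 140292))*(419650 + 135*(-1/133)))*(1/7378) = ((80207 - 329675)*(419650 - 135/133))*(1/7378) = -249468*55813315/133*(1/7378) = -13923636066420/133*1/7378 = -6961818033210/490637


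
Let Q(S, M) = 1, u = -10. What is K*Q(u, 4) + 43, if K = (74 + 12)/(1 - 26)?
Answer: 989/25 ≈ 39.560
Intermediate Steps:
K = -86/25 (K = 86/(-25) = 86*(-1/25) = -86/25 ≈ -3.4400)
K*Q(u, 4) + 43 = -86/25*1 + 43 = -86/25 + 43 = 989/25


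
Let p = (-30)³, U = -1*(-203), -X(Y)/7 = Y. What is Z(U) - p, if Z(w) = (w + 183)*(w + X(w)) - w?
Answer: -443351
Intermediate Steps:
X(Y) = -7*Y
U = 203
p = -27000
Z(w) = -w - 6*w*(183 + w) (Z(w) = (w + 183)*(w - 7*w) - w = (183 + w)*(-6*w) - w = -6*w*(183 + w) - w = -w - 6*w*(183 + w))
Z(U) - p = 203*(-1099 - 6*203) - 1*(-27000) = 203*(-1099 - 1218) + 27000 = 203*(-2317) + 27000 = -470351 + 27000 = -443351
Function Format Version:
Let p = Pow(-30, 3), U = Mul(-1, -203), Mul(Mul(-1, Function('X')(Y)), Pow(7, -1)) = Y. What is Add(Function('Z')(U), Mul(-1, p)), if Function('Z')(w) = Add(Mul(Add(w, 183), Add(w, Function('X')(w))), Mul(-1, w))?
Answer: -443351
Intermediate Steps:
Function('X')(Y) = Mul(-7, Y)
U = 203
p = -27000
Function('Z')(w) = Add(Mul(-1, w), Mul(-6, w, Add(183, w))) (Function('Z')(w) = Add(Mul(Add(w, 183), Add(w, Mul(-7, w))), Mul(-1, w)) = Add(Mul(Add(183, w), Mul(-6, w)), Mul(-1, w)) = Add(Mul(-6, w, Add(183, w)), Mul(-1, w)) = Add(Mul(-1, w), Mul(-6, w, Add(183, w))))
Add(Function('Z')(U), Mul(-1, p)) = Add(Mul(203, Add(-1099, Mul(-6, 203))), Mul(-1, -27000)) = Add(Mul(203, Add(-1099, -1218)), 27000) = Add(Mul(203, -2317), 27000) = Add(-470351, 27000) = -443351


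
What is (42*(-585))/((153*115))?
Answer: -546/391 ≈ -1.3964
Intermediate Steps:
(42*(-585))/((153*115)) = -24570/17595 = -24570*1/17595 = -546/391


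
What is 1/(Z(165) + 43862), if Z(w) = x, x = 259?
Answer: 1/44121 ≈ 2.2665e-5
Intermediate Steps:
Z(w) = 259
1/(Z(165) + 43862) = 1/(259 + 43862) = 1/44121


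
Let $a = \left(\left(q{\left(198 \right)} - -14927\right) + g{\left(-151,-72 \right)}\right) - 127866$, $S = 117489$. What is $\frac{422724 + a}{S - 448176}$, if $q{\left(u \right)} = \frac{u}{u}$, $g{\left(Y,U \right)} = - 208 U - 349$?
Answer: $- \frac{324413}{330687} \approx -0.98103$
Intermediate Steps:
$g{\left(Y,U \right)} = -349 - 208 U$
$q{\left(u \right)} = 1$
$a = -98311$ ($a = \left(\left(1 - -14927\right) - -14627\right) - 127866 = \left(\left(1 + 14927\right) + \left(-349 + 14976\right)\right) - 127866 = \left(14928 + 14627\right) - 127866 = 29555 - 127866 = -98311$)
$\frac{422724 + a}{S - 448176} = \frac{422724 - 98311}{117489 - 448176} = \frac{324413}{-330687} = 324413 \left(- \frac{1}{330687}\right) = - \frac{324413}{330687}$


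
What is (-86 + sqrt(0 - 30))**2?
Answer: (86 - I*sqrt(30))**2 ≈ 7366.0 - 942.08*I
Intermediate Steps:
(-86 + sqrt(0 - 30))**2 = (-86 + sqrt(-30))**2 = (-86 + I*sqrt(30))**2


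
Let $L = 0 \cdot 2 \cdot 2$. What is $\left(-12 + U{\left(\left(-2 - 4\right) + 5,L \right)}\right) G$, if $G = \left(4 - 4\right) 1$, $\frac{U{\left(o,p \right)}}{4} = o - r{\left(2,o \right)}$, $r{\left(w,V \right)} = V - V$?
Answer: $0$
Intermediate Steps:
$L = 0$ ($L = 0 \cdot 2 = 0$)
$r{\left(w,V \right)} = 0$
$U{\left(o,p \right)} = 4 o$ ($U{\left(o,p \right)} = 4 \left(o - 0\right) = 4 \left(o + 0\right) = 4 o$)
$G = 0$ ($G = 0 \cdot 1 = 0$)
$\left(-12 + U{\left(\left(-2 - 4\right) + 5,L \right)}\right) G = \left(-12 + 4 \left(\left(-2 - 4\right) + 5\right)\right) 0 = \left(-12 + 4 \left(-6 + 5\right)\right) 0 = \left(-12 + 4 \left(-1\right)\right) 0 = \left(-12 - 4\right) 0 = \left(-16\right) 0 = 0$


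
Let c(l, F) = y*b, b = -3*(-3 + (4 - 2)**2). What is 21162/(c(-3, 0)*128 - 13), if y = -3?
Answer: 21162/1139 ≈ 18.579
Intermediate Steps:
b = -3 (b = -3*(-3 + 2**2) = -3*(-3 + 4) = -3*1 = -3)
c(l, F) = 9 (c(l, F) = -3*(-3) = 9)
21162/(c(-3, 0)*128 - 13) = 21162/(9*128 - 13) = 21162/(1152 - 13) = 21162/1139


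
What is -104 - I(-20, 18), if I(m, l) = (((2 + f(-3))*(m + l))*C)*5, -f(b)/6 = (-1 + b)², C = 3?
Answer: -2924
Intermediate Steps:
f(b) = -6*(-1 + b)²
I(m, l) = -1410*l - 1410*m (I(m, l) = (((2 - 6*(-1 - 3)²)*(m + l))*3)*5 = (((2 - 6*(-4)²)*(l + m))*3)*5 = (((2 - 6*16)*(l + m))*3)*5 = (((2 - 96)*(l + m))*3)*5 = (-94*(l + m)*3)*5 = ((-94*l - 94*m)*3)*5 = (-282*l - 282*m)*5 = -1410*l - 1410*m)
-104 - I(-20, 18) = -104 - (-1410*18 - 1410*(-20)) = -104 - (-25380 + 28200) = -104 - 1*2820 = -104 - 2820 = -2924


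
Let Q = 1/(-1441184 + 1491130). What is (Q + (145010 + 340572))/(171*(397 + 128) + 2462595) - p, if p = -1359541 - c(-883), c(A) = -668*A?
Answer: 248508934078586273/127480672020 ≈ 1.9494e+6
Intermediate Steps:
Q = 1/49946 ≈ 2.0022e-5
p = -1949385 (p = -1359541 - (-668)*(-883) = -1359541 - 1*589844 = -1359541 - 589844 = -1949385)
(Q + (145010 + 340572))/(171*(397 + 128) + 2462595) - p = (1/49946 + (145010 + 340572))/(171*(397 + 128) + 2462595) - 1*(-1949385) = (1/49946 + 485582)/(171*525 + 2462595) + 1949385 = 24252878573/(49946*(89775 + 2462595)) + 1949385 = (24252878573/49946)/2552370 + 1949385 = (24252878573/49946)*(1/2552370) + 1949385 = 24252878573/127480672020 + 1949385 = 248508934078586273/127480672020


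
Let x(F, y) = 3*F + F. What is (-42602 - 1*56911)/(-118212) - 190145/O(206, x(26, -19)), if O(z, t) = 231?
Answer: -7484811079/9102324 ≈ -822.30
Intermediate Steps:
x(F, y) = 4*F
(-42602 - 1*56911)/(-118212) - 190145/O(206, x(26, -19)) = (-42602 - 1*56911)/(-118212) - 190145/231 = (-42602 - 56911)*(-1/118212) - 190145*1/231 = -99513*(-1/118212) - 190145/231 = 33171/39404 - 190145/231 = -7484811079/9102324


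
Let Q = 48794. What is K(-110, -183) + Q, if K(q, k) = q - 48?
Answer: 48636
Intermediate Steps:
K(q, k) = -48 + q
K(-110, -183) + Q = (-48 - 110) + 48794 = -158 + 48794 = 48636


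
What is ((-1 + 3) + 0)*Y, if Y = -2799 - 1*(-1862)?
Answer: -1874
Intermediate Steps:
Y = -937 (Y = -2799 + 1862 = -937)
((-1 + 3) + 0)*Y = ((-1 + 3) + 0)*(-937) = (2 + 0)*(-937) = 2*(-937) = -1874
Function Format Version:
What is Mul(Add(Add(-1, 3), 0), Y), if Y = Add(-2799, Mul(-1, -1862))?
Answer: -1874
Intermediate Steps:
Y = -937 (Y = Add(-2799, 1862) = -937)
Mul(Add(Add(-1, 3), 0), Y) = Mul(Add(Add(-1, 3), 0), -937) = Mul(Add(2, 0), -937) = Mul(2, -937) = -1874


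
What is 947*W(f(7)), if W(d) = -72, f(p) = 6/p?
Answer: -68184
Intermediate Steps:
947*W(f(7)) = 947*(-72) = -68184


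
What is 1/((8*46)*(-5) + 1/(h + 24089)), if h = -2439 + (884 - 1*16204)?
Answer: -6330/11647199 ≈ -0.00054348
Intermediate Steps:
h = -17759 (h = -2439 + (884 - 16204) = -2439 - 15320 = -17759)
1/((8*46)*(-5) + 1/(h + 24089)) = 1/((8*46)*(-5) + 1/(-17759 + 24089)) = 1/(368*(-5) + 1/6330) = 1/(-1840 + 1/6330) = 1/(-11647199/6330) = -6330/11647199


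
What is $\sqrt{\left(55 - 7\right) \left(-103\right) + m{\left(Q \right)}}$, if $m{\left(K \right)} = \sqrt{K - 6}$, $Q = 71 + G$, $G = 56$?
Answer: $i \sqrt{4933} \approx 70.235 i$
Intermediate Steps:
$Q = 127$ ($Q = 71 + 56 = 127$)
$m{\left(K \right)} = \sqrt{-6 + K}$
$\sqrt{\left(55 - 7\right) \left(-103\right) + m{\left(Q \right)}} = \sqrt{\left(55 - 7\right) \left(-103\right) + \sqrt{-6 + 127}} = \sqrt{48 \left(-103\right) + \sqrt{121}} = \sqrt{-4944 + 11} = \sqrt{-4933} = i \sqrt{4933}$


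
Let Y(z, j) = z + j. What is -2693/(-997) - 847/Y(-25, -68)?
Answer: 1094908/92721 ≈ 11.809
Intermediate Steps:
Y(z, j) = j + z
-2693/(-997) - 847/Y(-25, -68) = -2693/(-997) - 847/(-68 - 25) = -2693*(-1/997) - 847/(-93) = 2693/997 - 847*(-1/93) = 2693/997 + 847/93 = 1094908/92721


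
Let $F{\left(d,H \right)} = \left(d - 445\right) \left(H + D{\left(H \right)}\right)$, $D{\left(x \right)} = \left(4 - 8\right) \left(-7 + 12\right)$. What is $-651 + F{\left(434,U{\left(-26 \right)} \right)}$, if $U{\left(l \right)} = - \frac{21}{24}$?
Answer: $- \frac{3371}{8} \approx -421.38$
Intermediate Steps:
$U{\left(l \right)} = - \frac{7}{8}$ ($U{\left(l \right)} = \left(-21\right) \frac{1}{24} = - \frac{7}{8}$)
$D{\left(x \right)} = -20$ ($D{\left(x \right)} = \left(-4\right) 5 = -20$)
$F{\left(d,H \right)} = \left(-445 + d\right) \left(-20 + H\right)$ ($F{\left(d,H \right)} = \left(d - 445\right) \left(H - 20\right) = \left(-445 + d\right) \left(-20 + H\right)$)
$-651 + F{\left(434,U{\left(-26 \right)} \right)} = -651 - - \frac{1837}{8} = -651 + \left(8900 + \frac{3115}{8} - 8680 - \frac{1519}{4}\right) = -651 + \frac{1837}{8} = - \frac{3371}{8}$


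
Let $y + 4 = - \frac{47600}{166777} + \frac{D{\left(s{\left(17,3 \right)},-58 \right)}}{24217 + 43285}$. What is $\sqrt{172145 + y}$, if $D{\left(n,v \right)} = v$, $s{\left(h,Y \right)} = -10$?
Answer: $\frac{9 \sqrt{67335514870052277595058}}{5628890527} \approx 414.9$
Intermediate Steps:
$y = - \frac{24126946241}{5628890527}$ ($y = -4 - \left(\frac{47600}{166777} + \frac{58}{24217 + 43285}\right) = -4 - \left(\frac{47600}{166777} + \frac{58}{67502}\right) = -4 - \frac{1611384133}{5628890527} = - \frac{24126946241}{5628890527} \approx -4.2863$)
$\sqrt{172145 + y} = \sqrt{172145 - \frac{24126946241}{5628890527}} = \sqrt{\frac{968961232824174}{5628890527}} = \frac{9 \sqrt{67335514870052277595058}}{5628890527}$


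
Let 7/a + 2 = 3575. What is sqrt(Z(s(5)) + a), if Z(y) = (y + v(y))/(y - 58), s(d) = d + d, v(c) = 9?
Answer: I*sqrt(8939249)/4764 ≈ 0.62759*I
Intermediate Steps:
a = 7/3573 (a = 7/(-2 + 3575) = 7/3573 ≈ 0.0019591)
s(d) = 2*d
Z(y) = (9 + y)/(-58 + y) (Z(y) = (y + 9)/(y - 58) = (9 + y)/(-58 + y))
sqrt(Z(s(5)) + a) = sqrt((9 + 2*5)/(-58 + 2*5) + 7/3573) = sqrt((9 + 10)/(-58 + 10) + 7/3573) = sqrt(19/(-48) + 7/3573) = sqrt(-1/48*19 + 7/3573) = sqrt(-19/48 + 7/3573) = sqrt(-22517/57168) = I*sqrt(8939249)/4764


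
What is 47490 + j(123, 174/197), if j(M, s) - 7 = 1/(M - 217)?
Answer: 4464717/94 ≈ 47497.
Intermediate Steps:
j(M, s) = 7 + 1/(-217 + M) (j(M, s) = 7 + 1/(M - 217) = 7 + 1/(-217 + M))
47490 + j(123, 174/197) = 47490 + (-1518 + 7*123)/(-217 + 123) = 47490 + (-1518 + 861)/(-94) = 47490 - 1/94*(-657) = 47490 + 657/94 = 4464717/94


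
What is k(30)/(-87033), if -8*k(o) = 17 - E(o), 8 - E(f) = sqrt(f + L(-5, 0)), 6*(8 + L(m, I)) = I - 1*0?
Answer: 3/232088 + sqrt(22)/696264 ≈ 1.9663e-5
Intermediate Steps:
L(m, I) = -8 + I/6 (L(m, I) = -8 + (I - 1*0)/6 = -8 + (I + 0)/6 = -8 + I/6)
E(f) = 8 - sqrt(-8 + f) (E(f) = 8 - sqrt(f + (-8 + (1/6)*0)) = 8 - sqrt(f + (-8 + 0)) = 8 - sqrt(f - 8) = 8 - sqrt(-8 + f))
k(o) = -9/8 - sqrt(-8 + o)/8 (k(o) = -(17 - (8 - sqrt(-8 + o)))/8 = -(17 + (-8 + sqrt(-8 + o)))/8 = -(9 + sqrt(-8 + o))/8 = -9/8 - sqrt(-8 + o)/8)
k(30)/(-87033) = (-9/8 - sqrt(-8 + 30)/8)/(-87033) = (-9/8 - sqrt(22)/8)*(-1/87033) = 3/232088 + sqrt(22)/696264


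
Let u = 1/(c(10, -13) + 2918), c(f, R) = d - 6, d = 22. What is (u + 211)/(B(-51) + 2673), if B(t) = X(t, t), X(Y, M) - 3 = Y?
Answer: 24763/308070 ≈ 0.080381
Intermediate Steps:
X(Y, M) = 3 + Y
B(t) = 3 + t
c(f, R) = 16 (c(f, R) = 22 - 6 = 16)
u = 1/2934 (u = 1/(16 + 2918) = 1/2934 ≈ 0.00034083)
(u + 211)/(B(-51) + 2673) = (1/2934 + 211)/((3 - 51) + 2673) = 619075/(2934*(-48 + 2673)) = (619075/2934)/2625 = (619075/2934)*(1/2625) = 24763/308070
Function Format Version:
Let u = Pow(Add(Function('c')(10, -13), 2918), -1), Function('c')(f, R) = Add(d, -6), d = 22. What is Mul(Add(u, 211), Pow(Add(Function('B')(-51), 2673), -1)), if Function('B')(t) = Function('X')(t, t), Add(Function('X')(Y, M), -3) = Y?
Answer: Rational(24763, 308070) ≈ 0.080381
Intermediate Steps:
Function('X')(Y, M) = Add(3, Y)
Function('B')(t) = Add(3, t)
Function('c')(f, R) = 16 (Function('c')(f, R) = Add(22, -6) = 16)
u = Rational(1, 2934) (u = Pow(Add(16, 2918), -1) = Pow(2934, -1) = Rational(1, 2934) ≈ 0.00034083)
Mul(Add(u, 211), Pow(Add(Function('B')(-51), 2673), -1)) = Mul(Add(Rational(1, 2934), 211), Pow(Add(Add(3, -51), 2673), -1)) = Mul(Rational(619075, 2934), Pow(Add(-48, 2673), -1)) = Mul(Rational(619075, 2934), Pow(2625, -1)) = Mul(Rational(619075, 2934), Rational(1, 2625)) = Rational(24763, 308070)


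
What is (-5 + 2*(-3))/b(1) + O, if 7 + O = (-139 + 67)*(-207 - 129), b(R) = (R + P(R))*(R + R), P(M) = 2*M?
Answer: 145099/6 ≈ 24183.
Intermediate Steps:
b(R) = 6*R² (b(R) = (R + 2*R)*(R + R) = (3*R)*(2*R) = 6*R²)
O = 24185 (O = -7 + (-139 + 67)*(-207 - 129) = -7 - 72*(-336) = -7 + 24192 = 24185)
(-5 + 2*(-3))/b(1) + O = (-5 + 2*(-3))/((6*1²)) + 24185 = (-5 - 6)/((6*1)) + 24185 = -11/6 + 24185 = 145099/6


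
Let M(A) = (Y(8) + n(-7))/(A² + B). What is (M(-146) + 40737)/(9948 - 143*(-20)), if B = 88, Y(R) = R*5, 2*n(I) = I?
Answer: 1743869569/548284864 ≈ 3.1806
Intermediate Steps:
n(I) = I/2
Y(R) = 5*R
M(A) = 73/(2*(88 + A²)) (M(A) = (5*8 + (½)*(-7))/(A² + 88) = (40 - 7/2)/(88 + A²) = 73/(2*(88 + A²)))
(M(-146) + 40737)/(9948 - 143*(-20)) = (73/(2*(88 + (-146)²)) + 40737)/(9948 - 143*(-20)) = (73/(2*(88 + 21316)) + 40737)/(9948 + 2860) = ((73/2)/21404 + 40737)/12808 = ((73/2)*(1/21404) + 40737)*(1/12808) = (73/42808 + 40737)*(1/12808) = (1743869569/42808)*(1/12808) = 1743869569/548284864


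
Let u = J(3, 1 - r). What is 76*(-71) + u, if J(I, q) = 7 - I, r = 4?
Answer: -5392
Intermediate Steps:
u = 4 (u = 7 - 1*3 = 7 - 3 = 4)
76*(-71) + u = 76*(-71) + 4 = -5396 + 4 = -5392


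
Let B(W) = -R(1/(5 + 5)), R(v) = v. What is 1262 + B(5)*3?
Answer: 12617/10 ≈ 1261.7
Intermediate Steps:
B(W) = -1/10 (B(W) = -1/(5 + 5) = -1/10)
1262 + B(5)*3 = 1262 - 1/10*3 = 1262 - 3/10 = 12617/10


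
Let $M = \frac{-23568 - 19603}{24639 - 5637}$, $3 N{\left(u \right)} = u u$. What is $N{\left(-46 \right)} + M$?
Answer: $\frac{4453191}{6334} \approx 703.06$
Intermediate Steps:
$N{\left(u \right)} = \frac{u^{2}}{3}$ ($N{\left(u \right)} = \frac{u u}{3} = \frac{u^{2}}{3}$)
$M = - \frac{43171}{19002} \approx -2.2719$
$N{\left(-46 \right)} + M = \frac{\left(-46\right)^{2}}{3} - \frac{43171}{19002} = \frac{1}{3} \cdot 2116 - \frac{43171}{19002} = \frac{2116}{3} - \frac{43171}{19002} = \frac{4453191}{6334}$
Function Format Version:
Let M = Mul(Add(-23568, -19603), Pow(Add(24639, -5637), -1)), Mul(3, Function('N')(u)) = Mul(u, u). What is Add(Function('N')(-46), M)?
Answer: Rational(4453191, 6334) ≈ 703.06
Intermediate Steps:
Function('N')(u) = Mul(Rational(1, 3), Pow(u, 2)) (Function('N')(u) = Mul(Rational(1, 3), Mul(u, u)) = Mul(Rational(1, 3), Pow(u, 2)))
M = Rational(-43171, 19002) (M = Mul(-43171, Pow(19002, -1)) = Mul(-43171, Rational(1, 19002)) = Rational(-43171, 19002) ≈ -2.2719)
Add(Function('N')(-46), M) = Add(Mul(Rational(1, 3), Pow(-46, 2)), Rational(-43171, 19002)) = Add(Mul(Rational(1, 3), 2116), Rational(-43171, 19002)) = Add(Rational(2116, 3), Rational(-43171, 19002)) = Rational(4453191, 6334)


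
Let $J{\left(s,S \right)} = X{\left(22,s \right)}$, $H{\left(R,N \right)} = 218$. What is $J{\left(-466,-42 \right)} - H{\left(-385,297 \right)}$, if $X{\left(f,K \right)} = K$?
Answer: $-684$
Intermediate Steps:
$J{\left(s,S \right)} = s$
$J{\left(-466,-42 \right)} - H{\left(-385,297 \right)} = -466 - 218 = -684$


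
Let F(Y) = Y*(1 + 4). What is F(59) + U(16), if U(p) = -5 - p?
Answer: 274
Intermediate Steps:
F(Y) = 5*Y (F(Y) = Y*5 = 5*Y)
F(59) + U(16) = 5*59 + (-5 - 1*16) = 295 + (-5 - 16) = 295 - 21 = 274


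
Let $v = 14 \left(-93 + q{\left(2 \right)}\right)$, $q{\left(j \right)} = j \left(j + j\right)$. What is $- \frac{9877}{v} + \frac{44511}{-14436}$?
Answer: $\frac{313}{60} \approx 5.2167$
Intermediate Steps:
$q{\left(j \right)} = 2 j^{2}$ ($q{\left(j \right)} = j 2 j = 2 j^{2}$)
$v = -1190$ ($v = 14 \left(-93 + 2 \cdot 2^{2}\right) = 14 \left(-93 + 2 \cdot 4\right) = 14 \left(-93 + 8\right) = 14 \left(-85\right) = -1190$)
$- \frac{9877}{v} + \frac{44511}{-14436} = - \frac{9877}{-1190} + \frac{44511}{-14436} = \left(-9877\right) \left(- \frac{1}{1190}\right) + 44511 \left(- \frac{1}{14436}\right) = \frac{83}{10} - \frac{37}{12} = \frac{313}{60}$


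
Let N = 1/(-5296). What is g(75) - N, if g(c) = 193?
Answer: 1022129/5296 ≈ 193.00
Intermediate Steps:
N = -1/5296 ≈ -0.00018882
g(75) - N = 193 - 1*(-1/5296) = 193 + 1/5296 = 1022129/5296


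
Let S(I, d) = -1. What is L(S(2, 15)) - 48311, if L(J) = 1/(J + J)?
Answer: -96623/2 ≈ -48312.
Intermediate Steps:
L(J) = 1/(2*J)
L(S(2, 15)) - 48311 = (1/2)/(-1) - 48311 = (1/2)*(-1) - 48311 = -1/2 - 48311 = -96623/2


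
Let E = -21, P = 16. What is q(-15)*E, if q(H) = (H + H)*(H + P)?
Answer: 630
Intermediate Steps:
q(H) = 2*H*(16 + H) (q(H) = (H + H)*(H + 16) = (2*H)*(16 + H) = 2*H*(16 + H))
q(-15)*E = (2*(-15)*(16 - 15))*(-21) = (2*(-15)*1)*(-21) = -30*(-21) = 630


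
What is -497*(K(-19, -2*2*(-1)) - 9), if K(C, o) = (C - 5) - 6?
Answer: 19383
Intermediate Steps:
K(C, o) = -11 + C (K(C, o) = (-5 + C) - 6 = -11 + C)
-497*(K(-19, -2*2*(-1)) - 9) = -497*((-11 - 19) - 9) = -497*(-30 - 9) = -497*(-39) = 19383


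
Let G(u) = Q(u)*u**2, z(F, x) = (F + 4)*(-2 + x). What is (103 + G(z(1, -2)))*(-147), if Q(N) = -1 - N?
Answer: -1132341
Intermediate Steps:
z(F, x) = (-2 + x)*(4 + F) (z(F, x) = (4 + F)*(-2 + x) = (-2 + x)*(4 + F))
G(u) = u**2*(-1 - u) (G(u) = (-1 - u)*u**2 = u**2*(-1 - u))
(103 + G(z(1, -2)))*(-147) = (103 + (-8 - 2*1 + 4*(-2) + 1*(-2))**2*(-1 - (-8 - 2*1 + 4*(-2) + 1*(-2))))*(-147) = (103 + (-8 - 2 - 8 - 2)**2*(-1 - (-8 - 2 - 8 - 2)))*(-147) = (103 + (-20)**2*(-1 - 1*(-20)))*(-147) = (103 + 400*(-1 + 20))*(-147) = (103 + 400*19)*(-147) = (103 + 7600)*(-147) = 7703*(-147) = -1132341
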